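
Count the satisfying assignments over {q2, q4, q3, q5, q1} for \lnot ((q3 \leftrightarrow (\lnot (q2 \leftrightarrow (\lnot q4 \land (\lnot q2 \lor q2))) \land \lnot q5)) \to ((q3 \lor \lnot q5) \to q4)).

Initial set: {\lnot ((q3 \leftrightarrow (\lnot (q2 \leftrightarrow (\lnot q4 \land (\lnot q2 \lor q2))) \land \lnot q5)) \to ((q3 \lor \lnot q5) \to q4))}.
\lnot ((q3 \leftrightarrow (\lnot (q2 \leftrightarrow (\lnot q4 \land (\lnot q2 \lor q2))) \land \lnot q5)) \to ((q3 \lor \lnot q5) \to q4)): α-rule — add (q3 \leftrightarrow (\lnot (q2 \leftrightarrow (\lnot q4 \land (\lnot q2 \lor q2))) \land \lnot q5)), \lnot ((q3 \lor \lnot q5) \to q4).
\lnot ((q3 \lor \lnot q5) \to q4): α-rule — add (q3 \lor \lnot q5), \lnot q4.
(q3 \leftrightarrow (\lnot (q2 \leftrightarrow (\lnot q4 \land (\lnot q2 \lor q2))) \land \lnot q5)): β-rule — branch into q3, (\lnot (q2 \leftrightarrow (\lnot q4 \land (\lnot q2 \lor q2))) \land \lnot q5)  //  \lnot q3, \lnot (\lnot (q2 \leftrightarrow (\lnot q4 \land (\lnot q2 \lor q2))) \land \lnot q5).
  branch 1 (add q3, (\lnot (q2 \leftrightarrow (\lnot q4 \land (\lnot q2 \lor q2))) \land \lnot q5)):
    (\lnot (q2 \leftrightarrow (\lnot q4 \land (\lnot q2 \lor q2))) \land \lnot q5): α-rule — add \lnot (q2 \leftrightarrow (\lnot q4 \land (\lnot q2 \lor q2))), \lnot q5.
    (q3 \lor \lnot q5): β-rule — branch into q3  //  \lnot q5.
      branch 1.1 (add q3):
        \lnot (q2 \leftrightarrow (\lnot q4 \land (\lnot q2 \lor q2))): β-rule — branch into q2, \lnot (\lnot q4 \land (\lnot q2 \lor q2))  //  \lnot q2, (\lnot q4 \land (\lnot q2 \lor q2)).
          branch 1.1.1 (add q2, \lnot (\lnot q4 \land (\lnot q2 \lor q2))):
            \lnot (\lnot q4 \land (\lnot q2 \lor q2)): β-rule — branch into \lnot \lnot q4  //  \lnot (\lnot q2 \lor q2).
              branch 1.1.1.1 (add \lnot \lnot q4):
                × closes — contains both q4 and \lnot q4.
              branch 1.1.1.2 (add \lnot (\lnot q2 \lor q2)):
                \lnot (\lnot q2 \lor q2): α-rule — add \lnot \lnot q2, \lnot q2.
                × closes — contains both q2 and \lnot q2.
          branch 1.1.2 (add \lnot q2, (\lnot q4 \land (\lnot q2 \lor q2))):
            (\lnot q4 \land (\lnot q2 \lor q2)): α-rule — add \lnot q4, (\lnot q2 \lor q2).
            (\lnot q2 \lor q2): β-rule — branch into \lnot q2  //  q2.
              branch 1.1.2.1 (add \lnot q2):
                ○ open, literals {q2=false, q3=true, q4=false, q5=false}.
              branch 1.1.2.2 (add q2):
                × closes — contains both q2 and \lnot q2.
      branch 1.2 (add \lnot q5):
        \lnot (q2 \leftrightarrow (\lnot q4 \land (\lnot q2 \lor q2))): β-rule — branch into q2, \lnot (\lnot q4 \land (\lnot q2 \lor q2))  //  \lnot q2, (\lnot q4 \land (\lnot q2 \lor q2)).
          branch 1.2.1 (add q2, \lnot (\lnot q4 \land (\lnot q2 \lor q2))):
            \lnot (\lnot q4 \land (\lnot q2 \lor q2)): β-rule — branch into \lnot \lnot q4  //  \lnot (\lnot q2 \lor q2).
              branch 1.2.1.1 (add \lnot \lnot q4):
                × closes — contains both q4 and \lnot q4.
              branch 1.2.1.2 (add \lnot (\lnot q2 \lor q2)):
                \lnot (\lnot q2 \lor q2): α-rule — add \lnot \lnot q2, \lnot q2.
                × closes — contains both q2 and \lnot q2.
          branch 1.2.2 (add \lnot q2, (\lnot q4 \land (\lnot q2 \lor q2))):
            (\lnot q4 \land (\lnot q2 \lor q2)): α-rule — add \lnot q4, (\lnot q2 \lor q2).
            (\lnot q2 \lor q2): β-rule — branch into \lnot q2  //  q2.
              branch 1.2.2.1 (add \lnot q2):
                ○ open, literals {q2=false, q3=true, q4=false, q5=false}.
              branch 1.2.2.2 (add q2):
                × closes — contains both q2 and \lnot q2.
  branch 2 (add \lnot q3, \lnot (\lnot (q2 \leftrightarrow (\lnot q4 \land (\lnot q2 \lor q2))) \land \lnot q5)):
    (q3 \lor \lnot q5): β-rule — branch into q3  //  \lnot q5.
      branch 2.1 (add q3):
        × closes — contains both q3 and \lnot q3.
      branch 2.2 (add \lnot q5):
        \lnot (\lnot (q2 \leftrightarrow (\lnot q4 \land (\lnot q2 \lor q2))) \land \lnot q5): β-rule — branch into \lnot \lnot (q2 \leftrightarrow (\lnot q4 \land (\lnot q2 \lor q2)))  //  \lnot \lnot q5.
          branch 2.2.1 (add \lnot \lnot (q2 \leftrightarrow (\lnot q4 \land (\lnot q2 \lor q2)))):
            \lnot \lnot (q2 \leftrightarrow (\lnot q4 \land (\lnot q2 \lor q2))): β-rule — branch into q2, (\lnot q4 \land (\lnot q2 \lor q2))  //  \lnot q2, \lnot (\lnot q4 \land (\lnot q2 \lor q2)).
              branch 2.2.1.1 (add q2, (\lnot q4 \land (\lnot q2 \lor q2))):
                (\lnot q4 \land (\lnot q2 \lor q2)): α-rule — add \lnot q4, (\lnot q2 \lor q2).
                (\lnot q2 \lor q2): β-rule — branch into \lnot q2  //  q2.
                  branch 2.2.1.1.1 (add \lnot q2):
                    × closes — contains both q2 and \lnot q2.
                  branch 2.2.1.1.2 (add q2):
                    ○ open, literals {q2=true, q3=false, q4=false, q5=false}.
              branch 2.2.1.2 (add \lnot q2, \lnot (\lnot q4 \land (\lnot q2 \lor q2))):
                \lnot (\lnot q4 \land (\lnot q2 \lor q2)): β-rule — branch into \lnot \lnot q4  //  \lnot (\lnot q2 \lor q2).
                  branch 2.2.1.2.1 (add \lnot \lnot q4):
                    × closes — contains both q4 and \lnot q4.
                  branch 2.2.1.2.2 (add \lnot (\lnot q2 \lor q2)):
                    \lnot (\lnot q2 \lor q2): α-rule — add \lnot \lnot q2, \lnot q2.
                    × closes — contains both q2 and \lnot q2.
          branch 2.2.2 (add \lnot \lnot q5):
            × closes — contains both q5 and \lnot q5.
11 branches closed, 3 open.
Each open branch fixes some atoms; the unmentioned ones are free. Counting distinct full assignments: branch {q2=false, q3=true, q4=false, q5=false} (q1) contributes 2 new; branch {q2=false, q3=true, q4=false, q5=false} (q1) contributes 0 new; branch {q2=true, q3=false, q4=false, q5=false} (q1) contributes 2 new. Total: 4.

4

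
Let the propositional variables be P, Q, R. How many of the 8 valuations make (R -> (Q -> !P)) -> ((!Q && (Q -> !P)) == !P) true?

Initial set: {((R -> (Q -> !P)) -> ((!Q && (Q -> !P)) == !P))}.
((R -> (Q -> !P)) -> ((!Q && (Q -> !P)) == !P)): β-rule — branch into !(R -> (Q -> !P))  //  ((!Q && (Q -> !P)) == !P).
  branch 1 (add !(R -> (Q -> !P))):
    !(R -> (Q -> !P)): α-rule — add R, !(Q -> !P).
    !(Q -> !P): α-rule — add Q, !!P.
    ○ open, literals {P=true, Q=true, R=true}.
  branch 2 (add ((!Q && (Q -> !P)) == !P)):
    ((!Q && (Q -> !P)) == !P): β-rule — branch into (!Q && (Q -> !P)), !P  //  !(!Q && (Q -> !P)), !!P.
      branch 2.1 (add (!Q && (Q -> !P)), !P):
        (!Q && (Q -> !P)): α-rule — add !Q, (Q -> !P).
        (Q -> !P): β-rule — branch into !Q  //  !P.
          branch 2.1.1 (add !Q):
            ○ open, literals {P=false, Q=false}.
          branch 2.1.2 (add !P):
            ○ open, literals {P=false, Q=false}.
      branch 2.2 (add !(!Q && (Q -> !P)), !!P):
        !(!Q && (Q -> !P)): β-rule — branch into !!Q  //  !(Q -> !P).
          branch 2.2.1 (add !!Q):
            ○ open, literals {P=true, Q=true}.
          branch 2.2.2 (add !(Q -> !P)):
            !(Q -> !P): α-rule — add Q, !!P.
            ○ open, literals {P=true, Q=true}.
0 branches closed, 5 open.
Each open branch fixes some atoms; the unmentioned ones are free. Counting distinct full assignments: branch {P=true, Q=true, R=true} (none free) contributes 1 new; branch {P=false, Q=false} (R) contributes 2 new; branch {P=false, Q=false} (R) contributes 0 new; branch {P=true, Q=true} (R) contributes 1 new; branch {P=true, Q=true} (R) contributes 0 new. Total: 4.

4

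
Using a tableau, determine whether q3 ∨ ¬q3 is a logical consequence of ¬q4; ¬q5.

Yes

Initial set: {¬q4; ¬q5; ¬(q3 ∨ ¬q3)}.
¬(q3 ∨ ¬q3): α-rule — add ¬q3, ¬¬q3.
× closes — contains both q3 and ¬q3.
All 1 branch closes.
Every branch closed, so the premises entail the conclusion.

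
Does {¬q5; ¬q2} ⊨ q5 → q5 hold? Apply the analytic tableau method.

Initial set: {¬q5; ¬q2; ¬(q5 → q5)}.
¬(q5 → q5): α-rule — add q5, ¬q5.
× closes — contains both q5 and ¬q5.
All 1 branch closes.
Every branch closed, so the premises entail the conclusion.

Yes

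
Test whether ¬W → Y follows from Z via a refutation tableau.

No

Initial set: {Z; ¬(¬W → Y)}.
¬(¬W → Y): α-rule — add ¬W, ¬Y.
○ open, literals {W=0, Y=0, Z=1}.
0 branches closed, 1 open.
An open branch gives a countermodel: W=0, Y=0, Z=1 (unmentioned atoms arbitrary); the premises hold there but the conclusion fails.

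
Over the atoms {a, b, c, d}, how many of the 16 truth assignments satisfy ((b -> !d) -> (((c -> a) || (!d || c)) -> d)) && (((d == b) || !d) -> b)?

8

Initial set: {(((b -> !d) -> (((c -> a) || (!d || c)) -> d)) && (((d == b) || !d) -> b))}.
(((b -> !d) -> (((c -> a) || (!d || c)) -> d)) && (((d == b) || !d) -> b)): α-rule — add ((b -> !d) -> (((c -> a) || (!d || c)) -> d)), (((d == b) || !d) -> b).
((b -> !d) -> (((c -> a) || (!d || c)) -> d)): β-rule — branch into !(b -> !d)  //  (((c -> a) || (!d || c)) -> d).
  branch 1 (add !(b -> !d)):
    !(b -> !d): α-rule — add b, !!d.
    (((d == b) || !d) -> b): β-rule — branch into !((d == b) || !d)  //  b.
      branch 1.1 (add !((d == b) || !d)):
        !((d == b) || !d): α-rule — add !(d == b), !!d.
        !(d == b): β-rule — branch into d, !b  //  !d, b.
          branch 1.1.1 (add d, !b):
            × closes — contains both b and !b.
          branch 1.1.2 (add !d, b):
            × closes — contains both d and !d.
      branch 1.2 (add b):
        ○ open, literals {b=true, d=true}.
  branch 2 (add (((c -> a) || (!d || c)) -> d)):
    (((d == b) || !d) -> b): β-rule — branch into !((d == b) || !d)  //  b.
      branch 2.1 (add !((d == b) || !d)):
        !((d == b) || !d): α-rule — add !(d == b), !!d.
        (((c -> a) || (!d || c)) -> d): β-rule — branch into !((c -> a) || (!d || c))  //  d.
          branch 2.1.1 (add !((c -> a) || (!d || c))):
            !((c -> a) || (!d || c)): α-rule — add !(c -> a), !(!d || c).
            !(c -> a): α-rule — add c, !a.
            !(!d || c): α-rule — add !!d, !c.
            × closes — contains both c and !c.
          branch 2.1.2 (add d):
            !(d == b): β-rule — branch into d, !b  //  !d, b.
              branch 2.1.2.1 (add d, !b):
                ○ open, literals {b=false, d=true}.
              branch 2.1.2.2 (add !d, b):
                × closes — contains both d and !d.
      branch 2.2 (add b):
        (((c -> a) || (!d || c)) -> d): β-rule — branch into !((c -> a) || (!d || c))  //  d.
          branch 2.2.1 (add !((c -> a) || (!d || c))):
            !((c -> a) || (!d || c)): α-rule — add !(c -> a), !(!d || c).
            !(c -> a): α-rule — add c, !a.
            !(!d || c): α-rule — add !!d, !c.
            × closes — contains both c and !c.
          branch 2.2.2 (add d):
            ○ open, literals {b=true, d=true}.
5 branches closed, 3 open.
Each open branch fixes some atoms; the unmentioned ones are free. Counting distinct full assignments: branch {b=true, d=true} (a, c) contributes 4 new; branch {b=false, d=true} (a, c) contributes 4 new; branch {b=true, d=true} (a, c) contributes 0 new. Total: 8.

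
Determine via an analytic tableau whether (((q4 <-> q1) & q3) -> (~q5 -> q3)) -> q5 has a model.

Initial set: {((((q4 <-> q1) & q3) -> (~q5 -> q3)) -> q5)}.
((((q4 <-> q1) & q3) -> (~q5 -> q3)) -> q5): β-rule — branch into ~(((q4 <-> q1) & q3) -> (~q5 -> q3))  //  q5.
  branch 1 (add ~(((q4 <-> q1) & q3) -> (~q5 -> q3))):
    ~(((q4 <-> q1) & q3) -> (~q5 -> q3)): α-rule — add ((q4 <-> q1) & q3), ~(~q5 -> q3).
    ((q4 <-> q1) & q3): α-rule — add (q4 <-> q1), q3.
    ~(~q5 -> q3): α-rule — add ~q5, ~q3.
    × closes — contains both q3 and ~q3.
  branch 2 (add q5):
    ○ open, literals {q5=true}.
1 branch closed, 1 open.
An open branch gives a satisfying assignment: q5=true.

Satisfiable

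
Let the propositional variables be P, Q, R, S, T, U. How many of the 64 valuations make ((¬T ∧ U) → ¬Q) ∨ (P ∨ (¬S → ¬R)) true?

Initial set: {(((¬T ∧ U) → ¬Q) ∨ (P ∨ (¬S → ¬R)))}.
(((¬T ∧ U) → ¬Q) ∨ (P ∨ (¬S → ¬R))): β-rule — branch into ((¬T ∧ U) → ¬Q)  //  (P ∨ (¬S → ¬R)).
  branch 1 (add ((¬T ∧ U) → ¬Q)):
    ((¬T ∧ U) → ¬Q): β-rule — branch into ¬(¬T ∧ U)  //  ¬Q.
      branch 1.1 (add ¬(¬T ∧ U)):
        ¬(¬T ∧ U): β-rule — branch into ¬¬T  //  ¬U.
          branch 1.1.1 (add ¬¬T):
            ○ open, literals {T=T}.
          branch 1.1.2 (add ¬U):
            ○ open, literals {U=F}.
      branch 1.2 (add ¬Q):
        ○ open, literals {Q=F}.
  branch 2 (add (P ∨ (¬S → ¬R))):
    (P ∨ (¬S → ¬R)): β-rule — branch into P  //  (¬S → ¬R).
      branch 2.1 (add P):
        ○ open, literals {P=T}.
      branch 2.2 (add (¬S → ¬R)):
        (¬S → ¬R): β-rule — branch into ¬¬S  //  ¬R.
          branch 2.2.1 (add ¬¬S):
            ○ open, literals {S=T}.
          branch 2.2.2 (add ¬R):
            ○ open, literals {R=F}.
0 branches closed, 6 open.
Each open branch fixes some atoms; the unmentioned ones are free. Counting distinct full assignments: branch {T=T} (P, Q, R, S, U) contributes 32 new; branch {U=F} (P, Q, R, S, T) contributes 16 new; branch {Q=F} (P, R, S, T, U) contributes 8 new; branch {P=T} (Q, R, S, T, U) contributes 4 new; branch {S=T} (P, Q, R, T, U) contributes 2 new; branch {R=F} (P, Q, S, T, U) contributes 1 new. Total: 63.

63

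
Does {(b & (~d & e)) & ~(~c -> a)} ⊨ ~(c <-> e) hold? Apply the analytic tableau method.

Initial set: {((b & (~d & e)) & ~(~c -> a)); ~~(c <-> e)}.
((b & (~d & e)) & ~(~c -> a)): α-rule — add (b & (~d & e)), ~(~c -> a).
(b & (~d & e)): α-rule — add b, (~d & e).
~(~c -> a): α-rule — add ~c, ~a.
(~d & e): α-rule — add ~d, e.
~~(c <-> e): β-rule — branch into c, e  //  ~c, ~e.
  branch 1 (add c, e):
    × closes — contains both c and ~c.
  branch 2 (add ~c, ~e):
    × closes — contains both e and ~e.
All 2 branches close.
Every branch closed, so the premises entail the conclusion.

Yes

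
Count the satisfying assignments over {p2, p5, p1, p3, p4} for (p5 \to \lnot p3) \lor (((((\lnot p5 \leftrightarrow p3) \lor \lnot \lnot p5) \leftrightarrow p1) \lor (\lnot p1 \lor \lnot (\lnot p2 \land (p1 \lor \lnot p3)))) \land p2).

28

Initial set: {T ((p5 \to \lnot p3) \lor (((((\lnot p5 \leftrightarrow p3) \lor \lnot \lnot p5) \leftrightarrow p1) \lor (\lnot p1 \lor \lnot (\lnot p2 \land (p1 \lor \lnot p3)))) \land p2))}.
T ((p5 \to \lnot p3) \lor (((((\lnot p5 \leftrightarrow p3) \lor \lnot \lnot p5) \leftrightarrow p1) \lor (\lnot p1 \lor \lnot (\lnot p2 \land (p1 \lor \lnot p3)))) \land p2)): β-rule — branch into T (p5 \to \lnot p3)  //  T (((((\lnot p5 \leftrightarrow p3) \lor \lnot \lnot p5) \leftrightarrow p1) \lor (\lnot p1 \lor \lnot (\lnot p2 \land (p1 \lor \lnot p3)))) \land p2).
  branch 1 (add T (p5 \to \lnot p3)):
    T (p5 \to \lnot p3): β-rule — branch into F p5  //  T \lnot p3.
      branch 1.1 (add F p5):
        ○ open, literals {p5=0}.
      branch 1.2 (add T \lnot p3):
        ○ open, literals {p3=0}.
  branch 2 (add T (((((\lnot p5 \leftrightarrow p3) \lor \lnot \lnot p5) \leftrightarrow p1) \lor (\lnot p1 \lor \lnot (\lnot p2 \land (p1 \lor \lnot p3)))) \land p2)):
    T (((((\lnot p5 \leftrightarrow p3) \lor \lnot \lnot p5) \leftrightarrow p1) \lor (\lnot p1 \lor \lnot (\lnot p2 \land (p1 \lor \lnot p3)))) \land p2): α-rule — add T ((((\lnot p5 \leftrightarrow p3) \lor \lnot \lnot p5) \leftrightarrow p1) \lor (\lnot p1 \lor \lnot (\lnot p2 \land (p1 \lor \lnot p3)))), T p2.
    T ((((\lnot p5 \leftrightarrow p3) \lor \lnot \lnot p5) \leftrightarrow p1) \lor (\lnot p1 \lor \lnot (\lnot p2 \land (p1 \lor \lnot p3)))): β-rule — branch into T (((\lnot p5 \leftrightarrow p3) \lor \lnot \lnot p5) \leftrightarrow p1)  //  T (\lnot p1 \lor \lnot (\lnot p2 \land (p1 \lor \lnot p3))).
      branch 2.1 (add T (((\lnot p5 \leftrightarrow p3) \lor \lnot \lnot p5) \leftrightarrow p1)):
        T (((\lnot p5 \leftrightarrow p3) \lor \lnot \lnot p5) \leftrightarrow p1): β-rule — branch into T ((\lnot p5 \leftrightarrow p3) \lor \lnot \lnot p5), T p1  //  F ((\lnot p5 \leftrightarrow p3) \lor \lnot \lnot p5), F p1.
          branch 2.1.1 (add T ((\lnot p5 \leftrightarrow p3) \lor \lnot \lnot p5), T p1):
            T ((\lnot p5 \leftrightarrow p3) \lor \lnot \lnot p5): β-rule — branch into T (\lnot p5 \leftrightarrow p3)  //  T \lnot \lnot p5.
              branch 2.1.1.1 (add T (\lnot p5 \leftrightarrow p3)):
                T (\lnot p5 \leftrightarrow p3): β-rule — branch into T \lnot p5, T p3  //  F \lnot p5, F p3.
                  branch 2.1.1.1.1 (add T \lnot p5, T p3):
                    ○ open, literals {p1=1, p2=1, p3=1, p5=0}.
                  branch 2.1.1.1.2 (add F \lnot p5, F p3):
                    ○ open, literals {p1=1, p2=1, p3=0, p5=1}.
              branch 2.1.1.2 (add T \lnot \lnot p5):
                T \lnot \lnot p5: drop double negation, giving T p5.
                ○ open, literals {p1=1, p2=1, p5=1}.
          branch 2.1.2 (add F ((\lnot p5 \leftrightarrow p3) \lor \lnot \lnot p5), F p1):
            F ((\lnot p5 \leftrightarrow p3) \lor \lnot \lnot p5): α-rule — add F (\lnot p5 \leftrightarrow p3), F \lnot \lnot p5.
            F \lnot \lnot p5: drop double negation, giving F p5.
            F (\lnot p5 \leftrightarrow p3): β-rule — branch into T \lnot p5, F p3  //  F \lnot p5, T p3.
              branch 2.1.2.1 (add T \lnot p5, F p3):
                ○ open, literals {p1=0, p2=1, p3=0, p5=0}.
              branch 2.1.2.2 (add F \lnot p5, T p3):
                × closes — contains both p5 and \lnot p5.
      branch 2.2 (add T (\lnot p1 \lor \lnot (\lnot p2 \land (p1 \lor \lnot p3)))):
        T (\lnot p1 \lor \lnot (\lnot p2 \land (p1 \lor \lnot p3))): β-rule — branch into T \lnot p1  //  T \lnot (\lnot p2 \land (p1 \lor \lnot p3)).
          branch 2.2.1 (add T \lnot p1):
            ○ open, literals {p1=0, p2=1}.
          branch 2.2.2 (add T \lnot (\lnot p2 \land (p1 \lor \lnot p3))):
            T \lnot (\lnot p2 \land (p1 \lor \lnot p3)): β-rule — branch into F \lnot p2  //  F (p1 \lor \lnot p3).
              branch 2.2.2.1 (add F \lnot p2):
                ○ open, literals {p2=1}.
              branch 2.2.2.2 (add F (p1 \lor \lnot p3)):
                F (p1 \lor \lnot p3): α-rule — add F p1, F \lnot p3.
                ○ open, literals {p1=0, p2=1, p3=1}.
1 branch closed, 9 open.
Each open branch fixes some atoms; the unmentioned ones are free. Counting distinct full assignments: branch {p5=0} (p2, p1, p3, p4) contributes 16 new; branch {p3=0} (p2, p5, p1, p4) contributes 8 new; branch {p1=1, p2=1, p3=1, p5=0} (p4) contributes 0 new; branch {p1=1, p2=1, p3=0, p5=1} (p4) contributes 0 new; branch {p1=1, p2=1, p5=1} (p3, p4) contributes 2 new; branch {p1=0, p2=1, p3=0, p5=0} (p4) contributes 0 new; branch {p1=0, p2=1} (p5, p3, p4) contributes 2 new; branch {p2=1} (p5, p1, p3, p4) contributes 0 new; branch {p1=0, p2=1, p3=1} (p5, p4) contributes 0 new. Total: 28.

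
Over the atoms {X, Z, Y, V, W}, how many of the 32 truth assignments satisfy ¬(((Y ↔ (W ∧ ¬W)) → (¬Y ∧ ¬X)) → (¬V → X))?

Initial set: {¬(((Y ↔ (W ∧ ¬W)) → (¬Y ∧ ¬X)) → (¬V → X))}.
¬(((Y ↔ (W ∧ ¬W)) → (¬Y ∧ ¬X)) → (¬V → X)): α-rule — add ((Y ↔ (W ∧ ¬W)) → (¬Y ∧ ¬X)), ¬(¬V → X).
¬(¬V → X): α-rule — add ¬V, ¬X.
((Y ↔ (W ∧ ¬W)) → (¬Y ∧ ¬X)): β-rule — branch into ¬(Y ↔ (W ∧ ¬W))  //  (¬Y ∧ ¬X).
  branch 1 (add ¬(Y ↔ (W ∧ ¬W))):
    ¬(Y ↔ (W ∧ ¬W)): β-rule — branch into Y, ¬(W ∧ ¬W)  //  ¬Y, (W ∧ ¬W).
      branch 1.1 (add Y, ¬(W ∧ ¬W)):
        ¬(W ∧ ¬W): β-rule — branch into ¬W  //  ¬¬W.
          branch 1.1.1 (add ¬W):
            ○ open, literals {V=0, W=0, X=0, Y=1}.
          branch 1.1.2 (add ¬¬W):
            ○ open, literals {V=0, W=1, X=0, Y=1}.
      branch 1.2 (add ¬Y, (W ∧ ¬W)):
        (W ∧ ¬W): α-rule — add W, ¬W.
        × closes — contains both W and ¬W.
  branch 2 (add (¬Y ∧ ¬X)):
    (¬Y ∧ ¬X): α-rule — add ¬Y, ¬X.
    ○ open, literals {V=0, X=0, Y=0}.
1 branch closed, 3 open.
Each open branch fixes some atoms; the unmentioned ones are free. Counting distinct full assignments: branch {V=0, W=0, X=0, Y=1} (Z) contributes 2 new; branch {V=0, W=1, X=0, Y=1} (Z) contributes 2 new; branch {V=0, X=0, Y=0} (Z, W) contributes 4 new. Total: 8.

8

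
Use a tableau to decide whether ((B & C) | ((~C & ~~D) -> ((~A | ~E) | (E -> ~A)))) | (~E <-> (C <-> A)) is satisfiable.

Initial set: {(((B & C) | ((~C & ~~D) -> ((~A | ~E) | (E -> ~A)))) | (~E <-> (C <-> A)))}.
(((B & C) | ((~C & ~~D) -> ((~A | ~E) | (E -> ~A)))) | (~E <-> (C <-> A))): β-rule — branch into ((B & C) | ((~C & ~~D) -> ((~A | ~E) | (E -> ~A))))  //  (~E <-> (C <-> A)).
  branch 1 (add ((B & C) | ((~C & ~~D) -> ((~A | ~E) | (E -> ~A))))):
    ((B & C) | ((~C & ~~D) -> ((~A | ~E) | (E -> ~A)))): β-rule — branch into (B & C)  //  ((~C & ~~D) -> ((~A | ~E) | (E -> ~A))).
      branch 1.1 (add (B & C)):
        (B & C): α-rule — add B, C.
        ○ open, literals {B=T, C=T}.
      branch 1.2 (add ((~C & ~~D) -> ((~A | ~E) | (E -> ~A)))):
        ((~C & ~~D) -> ((~A | ~E) | (E -> ~A))): β-rule — branch into ~(~C & ~~D)  //  ((~A | ~E) | (E -> ~A)).
          branch 1.2.1 (add ~(~C & ~~D)):
            ~(~C & ~~D): β-rule — branch into ~~C  //  ~~~D.
              branch 1.2.1.1 (add ~~C):
                ○ open, literals {C=T}.
              branch 1.2.1.2 (add ~~~D):
                ~~~D: drop double negation, giving ~D.
                ○ open, literals {D=F}.
          branch 1.2.2 (add ((~A | ~E) | (E -> ~A))):
            ((~A | ~E) | (E -> ~A)): β-rule — branch into (~A | ~E)  //  (E -> ~A).
              branch 1.2.2.1 (add (~A | ~E)):
                (~A | ~E): β-rule — branch into ~A  //  ~E.
                  branch 1.2.2.1.1 (add ~A):
                    ○ open, literals {A=F}.
                  branch 1.2.2.1.2 (add ~E):
                    ○ open, literals {E=F}.
              branch 1.2.2.2 (add (E -> ~A)):
                (E -> ~A): β-rule — branch into ~E  //  ~A.
                  branch 1.2.2.2.1 (add ~E):
                    ○ open, literals {E=F}.
                  branch 1.2.2.2.2 (add ~A):
                    ○ open, literals {A=F}.
  branch 2 (add (~E <-> (C <-> A))):
    (~E <-> (C <-> A)): β-rule — branch into ~E, (C <-> A)  //  ~~E, ~(C <-> A).
      branch 2.1 (add ~E, (C <-> A)):
        (C <-> A): β-rule — branch into C, A  //  ~C, ~A.
          branch 2.1.1 (add C, A):
            ○ open, literals {A=T, C=T, E=F}.
          branch 2.1.2 (add ~C, ~A):
            ○ open, literals {A=F, C=F, E=F}.
      branch 2.2 (add ~~E, ~(C <-> A)):
        ~(C <-> A): β-rule — branch into C, ~A  //  ~C, A.
          branch 2.2.1 (add C, ~A):
            ○ open, literals {A=F, C=T, E=T}.
          branch 2.2.2 (add ~C, A):
            ○ open, literals {A=T, C=F, E=T}.
0 branches closed, 11 open.
An open branch gives a satisfying assignment: B=T, C=T.

Satisfiable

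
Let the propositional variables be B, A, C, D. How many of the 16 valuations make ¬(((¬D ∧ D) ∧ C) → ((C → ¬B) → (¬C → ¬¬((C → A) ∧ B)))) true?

0

Initial set: {¬(((¬D ∧ D) ∧ C) → ((C → ¬B) → (¬C → ¬¬((C → A) ∧ B))))}.
¬(((¬D ∧ D) ∧ C) → ((C → ¬B) → (¬C → ¬¬((C → A) ∧ B)))): α-rule — add ((¬D ∧ D) ∧ C), ¬((C → ¬B) → (¬C → ¬¬((C → A) ∧ B))).
((¬D ∧ D) ∧ C): α-rule — add (¬D ∧ D), C.
¬((C → ¬B) → (¬C → ¬¬((C → A) ∧ B))): α-rule — add (C → ¬B), ¬(¬C → ¬¬((C → A) ∧ B)).
(¬D ∧ D): α-rule — add ¬D, D.
× closes — contains both D and ¬D.
All 1 branch closes.
No open branches: the formula has 0 satisfying assignments.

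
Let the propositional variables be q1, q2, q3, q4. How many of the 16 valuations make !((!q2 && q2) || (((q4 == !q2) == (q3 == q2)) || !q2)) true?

4

Initial set: {!((!q2 && q2) || (((q4 == !q2) == (q3 == q2)) || !q2))}.
!((!q2 && q2) || (((q4 == !q2) == (q3 == q2)) || !q2)): α-rule — add !(!q2 && q2), !(((q4 == !q2) == (q3 == q2)) || !q2).
!(((q4 == !q2) == (q3 == q2)) || !q2): α-rule — add !((q4 == !q2) == (q3 == q2)), !!q2.
!(!q2 && q2): β-rule — branch into !!q2  //  !q2.
  branch 1 (add !!q2):
    !((q4 == !q2) == (q3 == q2)): β-rule — branch into (q4 == !q2), !(q3 == q2)  //  !(q4 == !q2), (q3 == q2).
      branch 1.1 (add (q4 == !q2), !(q3 == q2)):
        (q4 == !q2): β-rule — branch into q4, !q2  //  !q4, !!q2.
          branch 1.1.1 (add q4, !q2):
            × closes — contains both q2 and !q2.
          branch 1.1.2 (add !q4, !!q2):
            !(q3 == q2): β-rule — branch into q3, !q2  //  !q3, q2.
              branch 1.1.2.1 (add q3, !q2):
                × closes — contains both q2 and !q2.
              branch 1.1.2.2 (add !q3, q2):
                ○ open, literals {q2=true, q3=false, q4=false}.
      branch 1.2 (add !(q4 == !q2), (q3 == q2)):
        !(q4 == !q2): β-rule — branch into q4, !!q2  //  !q4, !q2.
          branch 1.2.1 (add q4, !!q2):
            (q3 == q2): β-rule — branch into q3, q2  //  !q3, !q2.
              branch 1.2.1.1 (add q3, q2):
                ○ open, literals {q2=true, q3=true, q4=true}.
              branch 1.2.1.2 (add !q3, !q2):
                × closes — contains both q2 and !q2.
          branch 1.2.2 (add !q4, !q2):
            × closes — contains both q2 and !q2.
  branch 2 (add !q2):
    × closes — contains both q2 and !q2.
5 branches closed, 2 open.
Each open branch fixes some atoms; the unmentioned ones are free. Counting distinct full assignments: branch {q2=true, q3=false, q4=false} (q1) contributes 2 new; branch {q2=true, q3=true, q4=true} (q1) contributes 2 new. Total: 4.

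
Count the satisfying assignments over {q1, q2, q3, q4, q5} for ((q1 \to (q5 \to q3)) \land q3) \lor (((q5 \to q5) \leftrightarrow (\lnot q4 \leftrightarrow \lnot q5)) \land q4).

20

Initial set: {(((q1 \to (q5 \to q3)) \land q3) \lor (((q5 \to q5) \leftrightarrow (\lnot q4 \leftrightarrow \lnot q5)) \land q4))}.
(((q1 \to (q5 \to q3)) \land q3) \lor (((q5 \to q5) \leftrightarrow (\lnot q4 \leftrightarrow \lnot q5)) \land q4)): β-rule — branch into ((q1 \to (q5 \to q3)) \land q3)  //  (((q5 \to q5) \leftrightarrow (\lnot q4 \leftrightarrow \lnot q5)) \land q4).
  branch 1 (add ((q1 \to (q5 \to q3)) \land q3)):
    ((q1 \to (q5 \to q3)) \land q3): α-rule — add (q1 \to (q5 \to q3)), q3.
    (q1 \to (q5 \to q3)): β-rule — branch into \lnot q1  //  (q5 \to q3).
      branch 1.1 (add \lnot q1):
        ○ open, literals {q1=0, q3=1}.
      branch 1.2 (add (q5 \to q3)):
        (q5 \to q3): β-rule — branch into \lnot q5  //  q3.
          branch 1.2.1 (add \lnot q5):
            ○ open, literals {q3=1, q5=0}.
          branch 1.2.2 (add q3):
            ○ open, literals {q3=1}.
  branch 2 (add (((q5 \to q5) \leftrightarrow (\lnot q4 \leftrightarrow \lnot q5)) \land q4)):
    (((q5 \to q5) \leftrightarrow (\lnot q4 \leftrightarrow \lnot q5)) \land q4): α-rule — add ((q5 \to q5) \leftrightarrow (\lnot q4 \leftrightarrow \lnot q5)), q4.
    ((q5 \to q5) \leftrightarrow (\lnot q4 \leftrightarrow \lnot q5)): β-rule — branch into (q5 \to q5), (\lnot q4 \leftrightarrow \lnot q5)  //  \lnot (q5 \to q5), \lnot (\lnot q4 \leftrightarrow \lnot q5).
      branch 2.1 (add (q5 \to q5), (\lnot q4 \leftrightarrow \lnot q5)):
        (q5 \to q5): β-rule — branch into \lnot q5  //  q5.
          branch 2.1.1 (add \lnot q5):
            (\lnot q4 \leftrightarrow \lnot q5): β-rule — branch into \lnot q4, \lnot q5  //  \lnot \lnot q4, \lnot \lnot q5.
              branch 2.1.1.1 (add \lnot q4, \lnot q5):
                × closes — contains both q4 and \lnot q4.
              branch 2.1.1.2 (add \lnot \lnot q4, \lnot \lnot q5):
                × closes — contains both q5 and \lnot q5.
          branch 2.1.2 (add q5):
            (\lnot q4 \leftrightarrow \lnot q5): β-rule — branch into \lnot q4, \lnot q5  //  \lnot \lnot q4, \lnot \lnot q5.
              branch 2.1.2.1 (add \lnot q4, \lnot q5):
                × closes — contains both q4 and \lnot q4.
              branch 2.1.2.2 (add \lnot \lnot q4, \lnot \lnot q5):
                ○ open, literals {q4=1, q5=1}.
      branch 2.2 (add \lnot (q5 \to q5), \lnot (\lnot q4 \leftrightarrow \lnot q5)):
        \lnot (q5 \to q5): α-rule — add q5, \lnot q5.
        × closes — contains both q5 and \lnot q5.
4 branches closed, 4 open.
Each open branch fixes some atoms; the unmentioned ones are free. Counting distinct full assignments: branch {q1=0, q3=1} (q2, q4, q5) contributes 8 new; branch {q3=1, q5=0} (q1, q2, q4) contributes 4 new; branch {q3=1} (q1, q2, q4, q5) contributes 4 new; branch {q4=1, q5=1} (q1, q2, q3) contributes 4 new. Total: 20.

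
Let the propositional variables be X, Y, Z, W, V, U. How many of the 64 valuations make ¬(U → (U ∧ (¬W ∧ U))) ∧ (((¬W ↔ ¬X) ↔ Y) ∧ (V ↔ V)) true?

8

Initial set: {(¬(U → (U ∧ (¬W ∧ U))) ∧ (((¬W ↔ ¬X) ↔ Y) ∧ (V ↔ V)))}.
(¬(U → (U ∧ (¬W ∧ U))) ∧ (((¬W ↔ ¬X) ↔ Y) ∧ (V ↔ V))): α-rule — add ¬(U → (U ∧ (¬W ∧ U))), (((¬W ↔ ¬X) ↔ Y) ∧ (V ↔ V)).
¬(U → (U ∧ (¬W ∧ U))): α-rule — add U, ¬(U ∧ (¬W ∧ U)).
(((¬W ↔ ¬X) ↔ Y) ∧ (V ↔ V)): α-rule — add ((¬W ↔ ¬X) ↔ Y), (V ↔ V).
¬(U ∧ (¬W ∧ U)): β-rule — branch into ¬U  //  ¬(¬W ∧ U).
  branch 1 (add ¬U):
    × closes — contains both U and ¬U.
  branch 2 (add ¬(¬W ∧ U)):
    ((¬W ↔ ¬X) ↔ Y): β-rule — branch into (¬W ↔ ¬X), Y  //  ¬(¬W ↔ ¬X), ¬Y.
      branch 2.1 (add (¬W ↔ ¬X), Y):
        (V ↔ V): β-rule — branch into V, V  //  ¬V, ¬V.
          branch 2.1.1 (add V, V):
            ¬(¬W ∧ U): β-rule — branch into ¬¬W  //  ¬U.
              branch 2.1.1.1 (add ¬¬W):
                (¬W ↔ ¬X): β-rule — branch into ¬W, ¬X  //  ¬¬W, ¬¬X.
                  branch 2.1.1.1.1 (add ¬W, ¬X):
                    × closes — contains both W and ¬W.
                  branch 2.1.1.1.2 (add ¬¬W, ¬¬X):
                    ○ open, literals {U=T, V=T, W=T, X=T, Y=T}.
              branch 2.1.1.2 (add ¬U):
                × closes — contains both U and ¬U.
          branch 2.1.2 (add ¬V, ¬V):
            ¬(¬W ∧ U): β-rule — branch into ¬¬W  //  ¬U.
              branch 2.1.2.1 (add ¬¬W):
                (¬W ↔ ¬X): β-rule — branch into ¬W, ¬X  //  ¬¬W, ¬¬X.
                  branch 2.1.2.1.1 (add ¬W, ¬X):
                    × closes — contains both W and ¬W.
                  branch 2.1.2.1.2 (add ¬¬W, ¬¬X):
                    ○ open, literals {U=T, V=F, W=T, X=T, Y=T}.
              branch 2.1.2.2 (add ¬U):
                × closes — contains both U and ¬U.
      branch 2.2 (add ¬(¬W ↔ ¬X), ¬Y):
        (V ↔ V): β-rule — branch into V, V  //  ¬V, ¬V.
          branch 2.2.1 (add V, V):
            ¬(¬W ∧ U): β-rule — branch into ¬¬W  //  ¬U.
              branch 2.2.1.1 (add ¬¬W):
                ¬(¬W ↔ ¬X): β-rule — branch into ¬W, ¬¬X  //  ¬¬W, ¬X.
                  branch 2.2.1.1.1 (add ¬W, ¬¬X):
                    × closes — contains both W and ¬W.
                  branch 2.2.1.1.2 (add ¬¬W, ¬X):
                    ○ open, literals {U=T, V=T, W=T, X=F, Y=F}.
              branch 2.2.1.2 (add ¬U):
                × closes — contains both U and ¬U.
          branch 2.2.2 (add ¬V, ¬V):
            ¬(¬W ∧ U): β-rule — branch into ¬¬W  //  ¬U.
              branch 2.2.2.1 (add ¬¬W):
                ¬(¬W ↔ ¬X): β-rule — branch into ¬W, ¬¬X  //  ¬¬W, ¬X.
                  branch 2.2.2.1.1 (add ¬W, ¬¬X):
                    × closes — contains both W and ¬W.
                  branch 2.2.2.1.2 (add ¬¬W, ¬X):
                    ○ open, literals {U=T, V=F, W=T, X=F, Y=F}.
              branch 2.2.2.2 (add ¬U):
                × closes — contains both U and ¬U.
9 branches closed, 4 open.
Each open branch fixes some atoms; the unmentioned ones are free. Counting distinct full assignments: branch {U=T, V=T, W=T, X=T, Y=T} (Z) contributes 2 new; branch {U=T, V=F, W=T, X=T, Y=T} (Z) contributes 2 new; branch {U=T, V=T, W=T, X=F, Y=F} (Z) contributes 2 new; branch {U=T, V=F, W=T, X=F, Y=F} (Z) contributes 2 new. Total: 8.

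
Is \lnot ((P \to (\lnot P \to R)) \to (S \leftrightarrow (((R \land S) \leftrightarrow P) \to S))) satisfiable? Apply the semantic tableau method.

Satisfiable

Initial set: {\lnot ((P \to (\lnot P \to R)) \to (S \leftrightarrow (((R \land S) \leftrightarrow P) \to S)))}.
\lnot ((P \to (\lnot P \to R)) \to (S \leftrightarrow (((R \land S) \leftrightarrow P) \to S))): α-rule — add (P \to (\lnot P \to R)), \lnot (S \leftrightarrow (((R \land S) \leftrightarrow P) \to S)).
(P \to (\lnot P \to R)): β-rule — branch into \lnot P  //  (\lnot P \to R).
  branch 1 (add \lnot P):
    \lnot (S \leftrightarrow (((R \land S) \leftrightarrow P) \to S)): β-rule — branch into S, \lnot (((R \land S) \leftrightarrow P) \to S)  //  \lnot S, (((R \land S) \leftrightarrow P) \to S).
      branch 1.1 (add S, \lnot (((R \land S) \leftrightarrow P) \to S)):
        \lnot (((R \land S) \leftrightarrow P) \to S): α-rule — add ((R \land S) \leftrightarrow P), \lnot S.
        × closes — contains both S and \lnot S.
      branch 1.2 (add \lnot S, (((R \land S) \leftrightarrow P) \to S)):
        (((R \land S) \leftrightarrow P) \to S): β-rule — branch into \lnot ((R \land S) \leftrightarrow P)  //  S.
          branch 1.2.1 (add \lnot ((R \land S) \leftrightarrow P)):
            \lnot ((R \land S) \leftrightarrow P): β-rule — branch into (R \land S), \lnot P  //  \lnot (R \land S), P.
              branch 1.2.1.1 (add (R \land S), \lnot P):
                (R \land S): α-rule — add R, S.
                × closes — contains both S and \lnot S.
              branch 1.2.1.2 (add \lnot (R \land S), P):
                × closes — contains both P and \lnot P.
          branch 1.2.2 (add S):
            × closes — contains both S and \lnot S.
  branch 2 (add (\lnot P \to R)):
    \lnot (S \leftrightarrow (((R \land S) \leftrightarrow P) \to S)): β-rule — branch into S, \lnot (((R \land S) \leftrightarrow P) \to S)  //  \lnot S, (((R \land S) \leftrightarrow P) \to S).
      branch 2.1 (add S, \lnot (((R \land S) \leftrightarrow P) \to S)):
        \lnot (((R \land S) \leftrightarrow P) \to S): α-rule — add ((R \land S) \leftrightarrow P), \lnot S.
        × closes — contains both S and \lnot S.
      branch 2.2 (add \lnot S, (((R \land S) \leftrightarrow P) \to S)):
        (\lnot P \to R): β-rule — branch into \lnot \lnot P  //  R.
          branch 2.2.1 (add \lnot \lnot P):
            (((R \land S) \leftrightarrow P) \to S): β-rule — branch into \lnot ((R \land S) \leftrightarrow P)  //  S.
              branch 2.2.1.1 (add \lnot ((R \land S) \leftrightarrow P)):
                \lnot ((R \land S) \leftrightarrow P): β-rule — branch into (R \land S), \lnot P  //  \lnot (R \land S), P.
                  branch 2.2.1.1.1 (add (R \land S), \lnot P):
                    × closes — contains both P and \lnot P.
                  branch 2.2.1.1.2 (add \lnot (R \land S), P):
                    \lnot (R \land S): β-rule — branch into \lnot R  //  \lnot S.
                      branch 2.2.1.1.2.1 (add \lnot R):
                        ○ open, literals {P=T, R=F, S=F}.
                      branch 2.2.1.1.2.2 (add \lnot S):
                        ○ open, literals {P=T, S=F}.
              branch 2.2.1.2 (add S):
                × closes — contains both S and \lnot S.
          branch 2.2.2 (add R):
            (((R \land S) \leftrightarrow P) \to S): β-rule — branch into \lnot ((R \land S) \leftrightarrow P)  //  S.
              branch 2.2.2.1 (add \lnot ((R \land S) \leftrightarrow P)):
                \lnot ((R \land S) \leftrightarrow P): β-rule — branch into (R \land S), \lnot P  //  \lnot (R \land S), P.
                  branch 2.2.2.1.1 (add (R \land S), \lnot P):
                    (R \land S): α-rule — add R, S.
                    × closes — contains both S and \lnot S.
                  branch 2.2.2.1.2 (add \lnot (R \land S), P):
                    \lnot (R \land S): β-rule — branch into \lnot R  //  \lnot S.
                      branch 2.2.2.1.2.1 (add \lnot R):
                        × closes — contains both R and \lnot R.
                      branch 2.2.2.1.2.2 (add \lnot S):
                        ○ open, literals {P=T, R=T, S=F}.
              branch 2.2.2.2 (add S):
                × closes — contains both S and \lnot S.
10 branches closed, 3 open.
An open branch gives a satisfying assignment: P=T, R=F, S=F.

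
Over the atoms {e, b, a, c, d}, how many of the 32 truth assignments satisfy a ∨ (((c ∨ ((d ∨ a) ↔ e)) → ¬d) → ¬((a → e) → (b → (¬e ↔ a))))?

25

Initial set: {T (a ∨ (((c ∨ ((d ∨ a) ↔ e)) → ¬d) → ¬((a → e) → (b → (¬e ↔ a)))))}.
T (a ∨ (((c ∨ ((d ∨ a) ↔ e)) → ¬d) → ¬((a → e) → (b → (¬e ↔ a))))): β-rule — branch into T a  //  T (((c ∨ ((d ∨ a) ↔ e)) → ¬d) → ¬((a → e) → (b → (¬e ↔ a)))).
  branch 1 (add T a):
    ○ open, literals {a=true}.
  branch 2 (add T (((c ∨ ((d ∨ a) ↔ e)) → ¬d) → ¬((a → e) → (b → (¬e ↔ a))))):
    T (((c ∨ ((d ∨ a) ↔ e)) → ¬d) → ¬((a → e) → (b → (¬e ↔ a)))): β-rule — branch into F ((c ∨ ((d ∨ a) ↔ e)) → ¬d)  //  T ¬((a → e) → (b → (¬e ↔ a))).
      branch 2.1 (add F ((c ∨ ((d ∨ a) ↔ e)) → ¬d)):
        F ((c ∨ ((d ∨ a) ↔ e)) → ¬d): α-rule — add T (c ∨ ((d ∨ a) ↔ e)), F ¬d.
        T (c ∨ ((d ∨ a) ↔ e)): β-rule — branch into T c  //  T ((d ∨ a) ↔ e).
          branch 2.1.1 (add T c):
            ○ open, literals {c=true, d=true}.
          branch 2.1.2 (add T ((d ∨ a) ↔ e)):
            T ((d ∨ a) ↔ e): β-rule — branch into T (d ∨ a), T e  //  F (d ∨ a), F e.
              branch 2.1.2.1 (add T (d ∨ a), T e):
                T (d ∨ a): β-rule — branch into T d  //  T a.
                  branch 2.1.2.1.1 (add T d):
                    ○ open, literals {d=true, e=true}.
                  branch 2.1.2.1.2 (add T a):
                    ○ open, literals {a=true, d=true, e=true}.
              branch 2.1.2.2 (add F (d ∨ a), F e):
                F (d ∨ a): α-rule — add F d, F a.
                × closes — contains both d and ¬d.
      branch 2.2 (add T ¬((a → e) → (b → (¬e ↔ a)))):
        T ¬((a → e) → (b → (¬e ↔ a))): α-rule — add T (a → e), F (b → (¬e ↔ a)).
        F (b → (¬e ↔ a)): α-rule — add T b, F (¬e ↔ a).
        T (a → e): β-rule — branch into F a  //  T e.
          branch 2.2.1 (add F a):
            F (¬e ↔ a): β-rule — branch into T ¬e, F a  //  F ¬e, T a.
              branch 2.2.1.1 (add T ¬e, F a):
                ○ open, literals {a=false, b=true, e=false}.
              branch 2.2.1.2 (add F ¬e, T a):
                × closes — contains both a and ¬a.
          branch 2.2.2 (add T e):
            F (¬e ↔ a): β-rule — branch into T ¬e, F a  //  F ¬e, T a.
              branch 2.2.2.1 (add T ¬e, F a):
                × closes — contains both e and ¬e.
              branch 2.2.2.2 (add F ¬e, T a):
                ○ open, literals {a=true, b=true, e=true}.
3 branches closed, 6 open.
Each open branch fixes some atoms; the unmentioned ones are free. Counting distinct full assignments: branch {a=true} (e, b, c, d) contributes 16 new; branch {c=true, d=true} (e, b, a) contributes 4 new; branch {d=true, e=true} (b, a, c) contributes 2 new; branch {a=true, d=true, e=true} (b, c) contributes 0 new; branch {a=false, b=true, e=false} (c, d) contributes 3 new; branch {a=true, b=true, e=true} (c, d) contributes 0 new. Total: 25.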